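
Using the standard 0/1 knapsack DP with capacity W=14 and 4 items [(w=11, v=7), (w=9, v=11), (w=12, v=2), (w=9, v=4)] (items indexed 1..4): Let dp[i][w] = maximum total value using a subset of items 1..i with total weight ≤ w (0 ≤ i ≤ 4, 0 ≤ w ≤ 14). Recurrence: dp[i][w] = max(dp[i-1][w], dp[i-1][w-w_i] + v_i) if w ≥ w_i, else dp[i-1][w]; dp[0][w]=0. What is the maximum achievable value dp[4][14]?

i\w   0   1   2   3   4   5   6   7   8   9  10  11  12  13  14
  0   0   0   0   0   0   0   0   0   0   0   0   0   0   0   0
  1   0   0   0   0   0   0   0   0   0   0   0   7   7   7   7
  2   0   0   0   0   0   0   0   0   0  11  11  11  11  11  11
  3   0   0   0   0   0   0   0   0   0  11  11  11  11  11  11
  4   0   0   0   0   0   0   0   0   0  11  11  11  11  11  11

11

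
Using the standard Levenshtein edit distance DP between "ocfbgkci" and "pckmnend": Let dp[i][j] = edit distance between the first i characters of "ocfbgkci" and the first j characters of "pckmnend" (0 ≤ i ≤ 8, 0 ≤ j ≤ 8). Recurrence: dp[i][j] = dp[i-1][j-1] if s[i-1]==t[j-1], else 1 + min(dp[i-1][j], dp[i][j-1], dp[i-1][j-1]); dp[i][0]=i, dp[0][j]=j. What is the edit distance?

   ''  p  c  k  m  n  e  n  d
''  0  1  2  3  4  5  6  7  8
 o  1  1  2  3  4  5  6  7  8
 c  2  2  1  2  3  4  5  6  7
 f  3  3  2  2  3  4  5  6  7
 b  4  4  3  3  3  4  5  6  7
 g  5  5  4  4  4  4  5  6  7
 k  6  6  5  4  5  5  5  6  7
 c  7  7  6  5  5  6  6  6  7
 i  8  8  7  6  6  6  7  7  7

7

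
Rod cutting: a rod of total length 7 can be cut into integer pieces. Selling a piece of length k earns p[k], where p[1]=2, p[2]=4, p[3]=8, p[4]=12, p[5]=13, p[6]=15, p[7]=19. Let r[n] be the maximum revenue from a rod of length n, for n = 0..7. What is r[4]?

12

   n    0    1    2    3    4    5    6    7
r[n]    0    2    4    8   12   14   16   20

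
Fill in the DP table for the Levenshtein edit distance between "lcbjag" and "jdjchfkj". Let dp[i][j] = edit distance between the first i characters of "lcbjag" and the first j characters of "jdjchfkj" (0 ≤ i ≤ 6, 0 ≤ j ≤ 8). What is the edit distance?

   ''  j  d  j  c  h  f  k  j
''  0  1  2  3  4  5  6  7  8
 l  1  1  2  3  4  5  6  7  8
 c  2  2  2  3  3  4  5  6  7
 b  3  3  3  3  4  4  5  6  7
 j  4  3  4  3  4  5  5  6  6
 a  5  4  4  4  4  5  6  6  7
 g  6  5  5  5  5  5  6  7  7

7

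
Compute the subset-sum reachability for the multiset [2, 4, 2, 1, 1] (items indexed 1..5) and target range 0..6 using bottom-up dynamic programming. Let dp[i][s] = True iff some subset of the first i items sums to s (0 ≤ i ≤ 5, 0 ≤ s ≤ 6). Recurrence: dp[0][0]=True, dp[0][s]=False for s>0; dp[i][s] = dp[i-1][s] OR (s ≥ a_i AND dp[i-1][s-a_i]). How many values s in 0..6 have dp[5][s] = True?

i\s   0   1   2   3   4   5   6
  0   T   F   F   F   F   F   F
  1   T   F   T   F   F   F   F
  2   T   F   T   F   T   F   T
  3   T   F   T   F   T   F   T
  4   T   T   T   T   T   T   T
  5   T   T   T   T   T   T   T

7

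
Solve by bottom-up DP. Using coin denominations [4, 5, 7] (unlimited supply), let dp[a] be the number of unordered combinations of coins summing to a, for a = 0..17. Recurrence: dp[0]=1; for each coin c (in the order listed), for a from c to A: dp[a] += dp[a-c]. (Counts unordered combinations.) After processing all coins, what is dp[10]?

after  coin     0     1     2     3     4     5     6     7     8     9    10    11    12    13    14    15    16    17
          4     1     0     0     0     1     0     0     0     1     0     0     0     1     0     0     0     1     0
          5     1     0     0     0     1     1     0     0     1     1     1     0     1     1     1     1     1     1
          7     1     0     0     0     1     1     0     1     1     1     1     1     2     1     2     2     2     2

1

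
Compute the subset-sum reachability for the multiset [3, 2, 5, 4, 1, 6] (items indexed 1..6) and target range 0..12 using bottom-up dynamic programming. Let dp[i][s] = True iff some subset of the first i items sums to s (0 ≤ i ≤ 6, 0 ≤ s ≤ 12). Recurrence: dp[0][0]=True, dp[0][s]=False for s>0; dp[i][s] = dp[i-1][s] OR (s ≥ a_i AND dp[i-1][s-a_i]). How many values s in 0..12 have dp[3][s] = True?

7

i\s   0   1   2   3   4   5   6   7   8   9  10  11  12
  0   T   F   F   F   F   F   F   F   F   F   F   F   F
  1   T   F   F   T   F   F   F   F   F   F   F   F   F
  2   T   F   T   T   F   T   F   F   F   F   F   F   F
  3   T   F   T   T   F   T   F   T   T   F   T   F   F
  4   T   F   T   T   T   T   T   T   T   T   T   T   T
  5   T   T   T   T   T   T   T   T   T   T   T   T   T
  6   T   T   T   T   T   T   T   T   T   T   T   T   T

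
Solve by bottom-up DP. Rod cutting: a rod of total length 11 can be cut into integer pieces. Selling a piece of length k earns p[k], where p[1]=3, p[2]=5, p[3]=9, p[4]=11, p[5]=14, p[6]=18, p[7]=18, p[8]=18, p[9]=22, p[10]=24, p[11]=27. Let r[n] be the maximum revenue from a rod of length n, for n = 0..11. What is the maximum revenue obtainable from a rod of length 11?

33

   n    0    1    2    3    4    5    6    7    8    9   10   11
r[n]    0    3    6    9   12   15   18   21   24   27   30   33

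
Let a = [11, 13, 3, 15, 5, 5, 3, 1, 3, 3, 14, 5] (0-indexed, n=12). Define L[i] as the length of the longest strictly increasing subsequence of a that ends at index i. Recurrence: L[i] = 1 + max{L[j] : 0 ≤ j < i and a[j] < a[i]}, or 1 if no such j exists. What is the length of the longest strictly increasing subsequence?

   i    0    1    2    3    4    5    6    7    8    9   10   11
a[i]   11   13    3   15    5    5    3    1    3    3   14    5
L[i]    1    2    1    3    2    2    1    1    2    2    3    3

3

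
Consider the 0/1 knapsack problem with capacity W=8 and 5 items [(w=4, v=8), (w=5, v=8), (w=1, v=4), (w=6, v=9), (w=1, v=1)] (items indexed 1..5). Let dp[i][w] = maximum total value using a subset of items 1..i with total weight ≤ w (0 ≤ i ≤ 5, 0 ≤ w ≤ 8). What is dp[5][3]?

5

i\w   0   1   2   3   4   5   6   7   8
  0   0   0   0   0   0   0   0   0   0
  1   0   0   0   0   8   8   8   8   8
  2   0   0   0   0   8   8   8   8   8
  3   0   4   4   4   8  12  12  12  12
  4   0   4   4   4   8  12  12  13  13
  5   0   4   5   5   8  12  13  13  14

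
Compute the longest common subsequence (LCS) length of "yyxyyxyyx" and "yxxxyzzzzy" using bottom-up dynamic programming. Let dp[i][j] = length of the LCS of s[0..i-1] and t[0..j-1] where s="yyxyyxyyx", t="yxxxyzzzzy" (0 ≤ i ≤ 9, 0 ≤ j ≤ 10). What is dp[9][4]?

4

   ''  y  x  x  x  y  z  z  z  z  y
''  0  0  0  0  0  0  0  0  0  0  0
 y  0  1  1  1  1  1  1  1  1  1  1
 y  0  1  1  1  1  2  2  2  2  2  2
 x  0  1  2  2  2  2  2  2  2  2  2
 y  0  1  2  2  2  3  3  3  3  3  3
 y  0  1  2  2  2  3  3  3  3  3  4
 x  0  1  2  3  3  3  3  3  3  3  4
 y  0  1  2  3  3  4  4  4  4  4  4
 y  0  1  2  3  3  4  4  4  4  4  5
 x  0  1  2  3  4  4  4  4  4  4  5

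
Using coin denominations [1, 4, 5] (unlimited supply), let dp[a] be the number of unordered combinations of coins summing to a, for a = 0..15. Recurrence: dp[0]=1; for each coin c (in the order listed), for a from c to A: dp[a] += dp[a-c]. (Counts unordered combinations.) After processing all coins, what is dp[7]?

3

after  coin     0     1     2     3     4     5     6     7     8     9    10    11    12    13    14    15
          1     1     1     1     1     1     1     1     1     1     1     1     1     1     1     1     1
          4     1     1     1     1     2     2     2     2     3     3     3     3     4     4     4     4
          5     1     1     1     1     2     3     3     3     4     5     6     6     7     8     9    10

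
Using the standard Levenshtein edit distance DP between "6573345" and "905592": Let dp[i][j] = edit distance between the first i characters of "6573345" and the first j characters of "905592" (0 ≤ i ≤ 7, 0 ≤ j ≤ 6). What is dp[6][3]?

6

   ''  9  0  5  5  9  2
''  0  1  2  3  4  5  6
 6  1  1  2  3  4  5  6
 5  2  2  2  2  3  4  5
 7  3  3  3  3  3  4  5
 3  4  4  4  4  4  4  5
 3  5  5  5  5  5  5  5
 4  6  6  6  6  6  6  6
 5  7  7  7  6  6  7  7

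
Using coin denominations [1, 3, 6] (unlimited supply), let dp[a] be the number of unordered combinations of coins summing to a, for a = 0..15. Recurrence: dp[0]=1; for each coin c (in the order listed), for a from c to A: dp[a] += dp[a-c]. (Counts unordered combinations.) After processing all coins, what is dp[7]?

after  coin     0     1     2     3     4     5     6     7     8     9    10    11    12    13    14    15
          1     1     1     1     1     1     1     1     1     1     1     1     1     1     1     1     1
          3     1     1     1     2     2     2     3     3     3     4     4     4     5     5     5     6
          6     1     1     1     2     2     2     4     4     4     6     6     6     9     9     9    12

4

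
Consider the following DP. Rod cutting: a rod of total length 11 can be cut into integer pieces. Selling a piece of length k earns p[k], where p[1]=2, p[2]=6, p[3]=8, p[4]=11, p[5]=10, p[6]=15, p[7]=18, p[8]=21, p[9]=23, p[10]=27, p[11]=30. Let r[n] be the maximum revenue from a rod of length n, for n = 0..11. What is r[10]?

30

   n    0    1    2    3    4    5    6    7    8    9   10   11
r[n]    0    2    6    8   12   14   18   20   24   26   30   32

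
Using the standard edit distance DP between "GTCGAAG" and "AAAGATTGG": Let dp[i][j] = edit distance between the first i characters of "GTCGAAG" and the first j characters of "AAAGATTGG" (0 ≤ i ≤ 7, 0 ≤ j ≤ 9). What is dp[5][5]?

3

   ''  A  A  A  G  A  T  T  G  G
''  0  1  2  3  4  5  6  7  8  9
 G  1  1  2  3  3  4  5  6  7  8
 T  2  2  2  3  4  4  4  5  6  7
 C  3  3  3  3  4  5  5  5  6  7
 G  4  4  4  4  3  4  5  6  5  6
 A  5  4  4  4  4  3  4  5  6  6
 A  6  5  4  4  5  4  4  5  6  7
 G  7  6  5  5  4  5  5  5  5  6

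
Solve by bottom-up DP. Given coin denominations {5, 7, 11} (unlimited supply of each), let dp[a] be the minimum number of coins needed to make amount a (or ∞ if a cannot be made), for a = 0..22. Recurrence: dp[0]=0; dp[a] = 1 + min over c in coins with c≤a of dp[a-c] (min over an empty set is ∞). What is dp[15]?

3

 a  0  1  2  3  4  5  6  7  8  9 10 11 12 13 14 15 16 17 18 19 20 21 22
dp  0  -  -  -  -  1  -  1  -  -  2  1  2  -  2  3  2  3  2  3  4  3  2
(- denotes ∞ / unreachable)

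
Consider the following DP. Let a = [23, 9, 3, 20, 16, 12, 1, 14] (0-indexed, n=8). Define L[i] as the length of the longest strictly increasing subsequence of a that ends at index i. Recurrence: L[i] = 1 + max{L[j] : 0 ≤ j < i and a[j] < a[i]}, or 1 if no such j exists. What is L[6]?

   i    0    1    2    3    4    5    6    7
a[i]   23    9    3   20   16   12    1   14
L[i]    1    1    1    2    2    2    1    3

1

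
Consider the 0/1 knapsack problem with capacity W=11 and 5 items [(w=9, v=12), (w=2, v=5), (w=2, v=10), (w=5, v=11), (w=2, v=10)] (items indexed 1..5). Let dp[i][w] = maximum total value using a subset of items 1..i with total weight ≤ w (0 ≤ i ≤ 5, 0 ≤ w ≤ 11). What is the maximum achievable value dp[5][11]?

36

i\w   0   1   2   3   4   5   6   7   8   9  10  11
  0   0   0   0   0   0   0   0   0   0   0   0   0
  1   0   0   0   0   0   0   0   0   0  12  12  12
  2   0   0   5   5   5   5   5   5   5  12  12  17
  3   0   0  10  10  15  15  15  15  15  15  15  22
  4   0   0  10  10  15  15  15  21  21  26  26  26
  5   0   0  10  10  20  20  25  25  25  31  31  36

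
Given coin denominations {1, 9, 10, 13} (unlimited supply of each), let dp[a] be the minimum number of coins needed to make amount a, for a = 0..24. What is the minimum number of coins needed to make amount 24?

 a  0  1  2  3  4  5  6  7  8  9 10 11 12 13 14 15 16 17 18 19 20 21 22 23 24
dp  0  1  2  3  4  5  6  7  8  1  1  2  3  1  2  3  4  5  2  2  2  3  2  2  3

3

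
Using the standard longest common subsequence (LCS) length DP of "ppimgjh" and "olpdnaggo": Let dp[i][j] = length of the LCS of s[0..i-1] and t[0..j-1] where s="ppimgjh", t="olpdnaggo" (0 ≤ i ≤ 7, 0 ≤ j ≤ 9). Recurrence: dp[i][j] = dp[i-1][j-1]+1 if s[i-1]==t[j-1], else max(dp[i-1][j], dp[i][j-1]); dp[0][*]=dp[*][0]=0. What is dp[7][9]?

2

   ''  o  l  p  d  n  a  g  g  o
''  0  0  0  0  0  0  0  0  0  0
 p  0  0  0  1  1  1  1  1  1  1
 p  0  0  0  1  1  1  1  1  1  1
 i  0  0  0  1  1  1  1  1  1  1
 m  0  0  0  1  1  1  1  1  1  1
 g  0  0  0  1  1  1  1  2  2  2
 j  0  0  0  1  1  1  1  2  2  2
 h  0  0  0  1  1  1  1  2  2  2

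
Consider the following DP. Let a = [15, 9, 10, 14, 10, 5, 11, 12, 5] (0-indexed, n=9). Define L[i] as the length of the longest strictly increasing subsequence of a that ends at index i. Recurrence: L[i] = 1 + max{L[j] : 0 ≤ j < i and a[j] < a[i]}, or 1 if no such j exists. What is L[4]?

   i    0    1    2    3    4    5    6    7    8
a[i]   15    9   10   14   10    5   11   12    5
L[i]    1    1    2    3    2    1    3    4    1

2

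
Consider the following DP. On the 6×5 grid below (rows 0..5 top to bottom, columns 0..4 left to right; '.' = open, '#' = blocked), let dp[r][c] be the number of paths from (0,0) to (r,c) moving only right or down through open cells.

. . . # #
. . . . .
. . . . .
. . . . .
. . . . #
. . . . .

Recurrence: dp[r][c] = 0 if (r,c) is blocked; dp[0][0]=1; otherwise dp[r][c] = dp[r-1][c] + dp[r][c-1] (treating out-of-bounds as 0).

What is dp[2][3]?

9

r\c   0   1   2   3   4
  0   1   1   1   0   0
  1   1   2   3   3   3
  2   1   3   6   9  12
  3   1   4  10  19  31
  4   1   5  15  34   0
  5   1   6  21  55  55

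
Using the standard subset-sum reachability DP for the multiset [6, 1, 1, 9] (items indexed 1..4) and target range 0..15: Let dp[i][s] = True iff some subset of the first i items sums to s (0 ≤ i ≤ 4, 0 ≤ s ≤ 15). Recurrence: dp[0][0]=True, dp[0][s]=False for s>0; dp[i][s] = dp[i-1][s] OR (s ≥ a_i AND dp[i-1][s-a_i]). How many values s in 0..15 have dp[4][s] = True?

i\s   0   1   2   3   4   5   6   7   8   9  10  11  12  13  14  15
  0   T   F   F   F   F   F   F   F   F   F   F   F   F   F   F   F
  1   T   F   F   F   F   F   T   F   F   F   F   F   F   F   F   F
  2   T   T   F   F   F   F   T   T   F   F   F   F   F   F   F   F
  3   T   T   T   F   F   F   T   T   T   F   F   F   F   F   F   F
  4   T   T   T   F   F   F   T   T   T   T   T   T   F   F   F   T

10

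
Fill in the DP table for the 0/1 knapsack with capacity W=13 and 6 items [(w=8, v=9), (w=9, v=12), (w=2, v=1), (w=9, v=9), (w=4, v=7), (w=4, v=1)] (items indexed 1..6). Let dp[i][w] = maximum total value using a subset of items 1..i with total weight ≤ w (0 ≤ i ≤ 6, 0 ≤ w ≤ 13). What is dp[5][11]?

i\w   0   1   2   3   4   5   6   7   8   9  10  11  12  13
  0   0   0   0   0   0   0   0   0   0   0   0   0   0   0
  1   0   0   0   0   0   0   0   0   9   9   9   9   9   9
  2   0   0   0   0   0   0   0   0   9  12  12  12  12  12
  3   0   0   1   1   1   1   1   1   9  12  12  13  13  13
  4   0   0   1   1   1   1   1   1   9  12  12  13  13  13
  5   0   0   1   1   7   7   8   8   9  12  12  13  16  19
  6   0   0   1   1   7   7   8   8   9  12  12  13  16  19

13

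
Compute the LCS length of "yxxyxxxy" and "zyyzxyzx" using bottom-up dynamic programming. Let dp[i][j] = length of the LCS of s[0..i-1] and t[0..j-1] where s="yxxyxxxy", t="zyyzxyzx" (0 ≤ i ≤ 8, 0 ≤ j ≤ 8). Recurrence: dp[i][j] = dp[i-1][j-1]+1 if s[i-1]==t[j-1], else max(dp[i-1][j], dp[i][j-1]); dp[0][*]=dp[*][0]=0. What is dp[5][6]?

   ''  z  y  y  z  x  y  z  x
''  0  0  0  0  0  0  0  0  0
 y  0  0  1  1  1  1  1  1  1
 x  0  0  1  1  1  2  2  2  2
 x  0  0  1  1  1  2  2  2  3
 y  0  0  1  2  2  2  3  3  3
 x  0  0  1  2  2  3  3  3  4
 x  0  0  1  2  2  3  3  3  4
 x  0  0  1  2  2  3  3  3  4
 y  0  0  1  2  2  3  4  4  4

3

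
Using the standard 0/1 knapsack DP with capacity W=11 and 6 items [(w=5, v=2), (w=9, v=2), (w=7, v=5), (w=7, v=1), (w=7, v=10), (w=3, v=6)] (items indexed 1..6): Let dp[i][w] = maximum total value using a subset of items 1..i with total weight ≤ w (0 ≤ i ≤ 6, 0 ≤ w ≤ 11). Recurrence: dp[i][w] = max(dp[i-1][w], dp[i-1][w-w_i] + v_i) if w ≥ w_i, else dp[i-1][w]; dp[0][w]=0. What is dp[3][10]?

5

i\w   0   1   2   3   4   5   6   7   8   9  10  11
  0   0   0   0   0   0   0   0   0   0   0   0   0
  1   0   0   0   0   0   2   2   2   2   2   2   2
  2   0   0   0   0   0   2   2   2   2   2   2   2
  3   0   0   0   0   0   2   2   5   5   5   5   5
  4   0   0   0   0   0   2   2   5   5   5   5   5
  5   0   0   0   0   0   2   2  10  10  10  10  10
  6   0   0   0   6   6   6   6  10  10  10  16  16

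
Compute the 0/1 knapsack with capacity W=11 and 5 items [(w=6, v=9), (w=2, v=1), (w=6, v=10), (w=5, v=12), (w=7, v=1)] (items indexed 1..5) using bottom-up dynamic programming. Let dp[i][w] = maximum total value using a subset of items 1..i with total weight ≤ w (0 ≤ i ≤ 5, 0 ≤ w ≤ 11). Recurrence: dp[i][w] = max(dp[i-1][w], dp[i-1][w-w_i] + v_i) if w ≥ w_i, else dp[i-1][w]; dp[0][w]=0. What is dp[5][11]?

i\w   0   1   2   3   4   5   6   7   8   9  10  11
  0   0   0   0   0   0   0   0   0   0   0   0   0
  1   0   0   0   0   0   0   9   9   9   9   9   9
  2   0   0   1   1   1   1   9   9  10  10  10  10
  3   0   0   1   1   1   1  10  10  11  11  11  11
  4   0   0   1   1   1  12  12  13  13  13  13  22
  5   0   0   1   1   1  12  12  13  13  13  13  22

22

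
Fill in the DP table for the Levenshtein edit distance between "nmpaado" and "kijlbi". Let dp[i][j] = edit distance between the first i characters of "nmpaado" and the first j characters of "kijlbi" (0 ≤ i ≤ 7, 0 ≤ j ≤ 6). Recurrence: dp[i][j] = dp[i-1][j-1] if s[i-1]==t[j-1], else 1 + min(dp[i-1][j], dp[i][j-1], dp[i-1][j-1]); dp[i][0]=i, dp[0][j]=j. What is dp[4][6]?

   ''  k  i  j  l  b  i
''  0  1  2  3  4  5  6
 n  1  1  2  3  4  5  6
 m  2  2  2  3  4  5  6
 p  3  3  3  3  4  5  6
 a  4  4  4  4  4  5  6
 a  5  5  5  5  5  5  6
 d  6  6  6  6  6  6  6
 o  7  7  7  7  7  7  7

6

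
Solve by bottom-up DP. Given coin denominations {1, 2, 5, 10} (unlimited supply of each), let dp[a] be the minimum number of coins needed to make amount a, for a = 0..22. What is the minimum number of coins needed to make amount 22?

 a  0  1  2  3  4  5  6  7  8  9 10 11 12 13 14 15 16 17 18 19 20 21 22
dp  0  1  1  2  2  1  2  2  3  3  1  2  2  3  3  2  3  3  4  4  2  3  3

3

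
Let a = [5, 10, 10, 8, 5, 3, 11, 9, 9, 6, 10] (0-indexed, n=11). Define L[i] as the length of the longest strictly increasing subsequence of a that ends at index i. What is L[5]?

1

   i    0    1    2    3    4    5    6    7    8    9   10
a[i]    5   10   10    8    5    3   11    9    9    6   10
L[i]    1    2    2    2    1    1    3    3    3    2    4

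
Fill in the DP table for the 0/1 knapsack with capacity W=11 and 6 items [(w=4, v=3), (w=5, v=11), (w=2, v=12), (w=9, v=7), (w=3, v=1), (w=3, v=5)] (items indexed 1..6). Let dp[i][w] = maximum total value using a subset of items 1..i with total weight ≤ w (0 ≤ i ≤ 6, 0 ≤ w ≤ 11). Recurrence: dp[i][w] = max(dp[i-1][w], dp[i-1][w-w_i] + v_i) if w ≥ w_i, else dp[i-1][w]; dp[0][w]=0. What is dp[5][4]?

12

i\w   0   1   2   3   4   5   6   7   8   9  10  11
  0   0   0   0   0   0   0   0   0   0   0   0   0
  1   0   0   0   0   3   3   3   3   3   3   3   3
  2   0   0   0   0   3  11  11  11  11  14  14  14
  3   0   0  12  12  12  12  15  23  23  23  23  26
  4   0   0  12  12  12  12  15  23  23  23  23  26
  5   0   0  12  12  12  13  15  23  23  23  24  26
  6   0   0  12  12  12  17  17  23  23  23  28  28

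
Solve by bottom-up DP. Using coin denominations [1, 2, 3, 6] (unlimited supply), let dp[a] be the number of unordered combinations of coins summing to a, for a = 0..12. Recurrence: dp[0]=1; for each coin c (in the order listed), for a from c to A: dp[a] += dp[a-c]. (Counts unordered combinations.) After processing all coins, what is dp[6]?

after  coin     0     1     2     3     4     5     6     7     8     9    10    11    12
          1     1     1     1     1     1     1     1     1     1     1     1     1     1
          2     1     1     2     2     3     3     4     4     5     5     6     6     7
          3     1     1     2     3     4     5     7     8    10    12    14    16    19
          6     1     1     2     3     4     5     8     9    12    15    18    21    27

8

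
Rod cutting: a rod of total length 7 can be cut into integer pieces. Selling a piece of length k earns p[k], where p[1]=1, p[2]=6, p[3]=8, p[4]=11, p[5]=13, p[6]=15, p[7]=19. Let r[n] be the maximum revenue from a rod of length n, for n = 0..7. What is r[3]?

8

   n    0    1    2    3    4    5    6    7
r[n]    0    1    6    8   12   14   18   20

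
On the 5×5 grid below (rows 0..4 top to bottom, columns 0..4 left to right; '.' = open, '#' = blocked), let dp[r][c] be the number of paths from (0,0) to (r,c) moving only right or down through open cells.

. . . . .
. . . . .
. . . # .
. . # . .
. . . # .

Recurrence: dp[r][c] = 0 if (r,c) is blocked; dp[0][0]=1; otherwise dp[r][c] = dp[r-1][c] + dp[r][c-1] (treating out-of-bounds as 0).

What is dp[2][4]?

5

r\c   0   1   2   3   4
  0   1   1   1   1   1
  1   1   2   3   4   5
  2   1   3   6   0   5
  3   1   4   0   0   5
  4   1   5   5   0   5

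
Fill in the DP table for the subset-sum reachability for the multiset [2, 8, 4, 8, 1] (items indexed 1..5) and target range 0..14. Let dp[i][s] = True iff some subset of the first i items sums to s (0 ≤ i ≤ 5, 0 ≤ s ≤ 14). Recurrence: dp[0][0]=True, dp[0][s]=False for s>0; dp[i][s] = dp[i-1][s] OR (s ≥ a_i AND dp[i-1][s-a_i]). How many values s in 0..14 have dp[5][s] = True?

15

i\s   0   1   2   3   4   5   6   7   8   9  10  11  12  13  14
  0   T   F   F   F   F   F   F   F   F   F   F   F   F   F   F
  1   T   F   T   F   F   F   F   F   F   F   F   F   F   F   F
  2   T   F   T   F   F   F   F   F   T   F   T   F   F   F   F
  3   T   F   T   F   T   F   T   F   T   F   T   F   T   F   T
  4   T   F   T   F   T   F   T   F   T   F   T   F   T   F   T
  5   T   T   T   T   T   T   T   T   T   T   T   T   T   T   T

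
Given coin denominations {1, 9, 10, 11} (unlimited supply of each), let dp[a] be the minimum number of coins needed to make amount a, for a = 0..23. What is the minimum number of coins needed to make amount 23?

 a  0  1  2  3  4  5  6  7  8  9 10 11 12 13 14 15 16 17 18 19 20 21 22 23
dp  0  1  2  3  4  5  6  7  8  1  1  1  2  3  4  5  6  7  2  2  2  2  2  3

3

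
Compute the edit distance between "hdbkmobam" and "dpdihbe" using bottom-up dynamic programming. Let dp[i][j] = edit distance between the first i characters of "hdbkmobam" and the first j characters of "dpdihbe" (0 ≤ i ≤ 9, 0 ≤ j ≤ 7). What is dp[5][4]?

4

   ''  d  p  d  i  h  b  e
''  0  1  2  3  4  5  6  7
 h  1  1  2  3  4  4  5  6
 d  2  1  2  2  3  4  5  6
 b  3  2  2  3  3  4  4  5
 k  4  3  3  3  4  4  5  5
 m  5  4  4  4  4  5  5  6
 o  6  5  5  5  5  5  6  6
 b  7  6  6  6  6  6  5  6
 a  8  7  7  7  7  7  6  6
 m  9  8  8  8  8  8  7  7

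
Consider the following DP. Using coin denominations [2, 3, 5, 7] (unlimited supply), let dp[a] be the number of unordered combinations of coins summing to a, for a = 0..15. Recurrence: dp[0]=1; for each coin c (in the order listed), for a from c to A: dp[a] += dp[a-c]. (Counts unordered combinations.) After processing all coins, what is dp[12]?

7

after  coin     0     1     2     3     4     5     6     7     8     9    10    11    12    13    14    15
          2     1     0     1     0     1     0     1     0     1     0     1     0     1     0     1     0
          3     1     0     1     1     1     1     2     1     2     2     2     2     3     2     3     3
          5     1     0     1     1     1     2     2     2     3     3     4     4     5     5     6     7
          7     1     0     1     1     1     2     2     3     3     4     5     5     7     7     9    10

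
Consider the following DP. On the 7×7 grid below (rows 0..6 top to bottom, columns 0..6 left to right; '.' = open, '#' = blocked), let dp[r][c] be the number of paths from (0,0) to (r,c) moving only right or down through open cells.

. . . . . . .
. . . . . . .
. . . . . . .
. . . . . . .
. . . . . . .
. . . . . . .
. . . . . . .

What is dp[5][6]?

462

r\c   0   1   2   3   4   5   6
  0   1   1   1   1   1   1   1
  1   1   2   3   4   5   6   7
  2   1   3   6  10  15  21  28
  3   1   4  10  20  35  56  84
  4   1   5  15  35  70 126 210
  5   1   6  21  56 126 252 462
  6   1   7  28  84 210 462 924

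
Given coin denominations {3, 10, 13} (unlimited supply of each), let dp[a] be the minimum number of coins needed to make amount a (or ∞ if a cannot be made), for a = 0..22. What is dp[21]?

 a  0  1  2  3  4  5  6  7  8  9 10 11 12 13 14 15 16 17 18 19 20 21 22
dp  0  -  -  1  -  -  2  -  -  3  1  -  4  1  -  5  2  -  6  3  2  7  4
(- denotes ∞ / unreachable)

7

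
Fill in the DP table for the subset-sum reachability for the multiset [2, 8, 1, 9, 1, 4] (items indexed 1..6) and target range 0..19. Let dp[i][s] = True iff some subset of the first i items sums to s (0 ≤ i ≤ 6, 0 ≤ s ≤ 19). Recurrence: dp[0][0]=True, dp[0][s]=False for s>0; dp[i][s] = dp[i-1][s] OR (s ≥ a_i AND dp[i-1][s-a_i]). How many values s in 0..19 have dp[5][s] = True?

14

i\s   0   1   2   3   4   5   6   7   8   9  10  11  12  13  14  15  16  17  18  19
  0   T   F   F   F   F   F   F   F   F   F   F   F   F   F   F   F   F   F   F   F
  1   T   F   T   F   F   F   F   F   F   F   F   F   F   F   F   F   F   F   F   F
  2   T   F   T   F   F   F   F   F   T   F   T   F   F   F   F   F   F   F   F   F
  3   T   T   T   T   F   F   F   F   T   T   T   T   F   F   F   F   F   F   F   F
  4   T   T   T   T   F   F   F   F   T   T   T   T   T   F   F   F   F   T   T   T
  5   T   T   T   T   T   F   F   F   T   T   T   T   T   T   F   F   F   T   T   T
  6   T   T   T   T   T   T   T   T   T   T   T   T   T   T   T   T   T   T   T   T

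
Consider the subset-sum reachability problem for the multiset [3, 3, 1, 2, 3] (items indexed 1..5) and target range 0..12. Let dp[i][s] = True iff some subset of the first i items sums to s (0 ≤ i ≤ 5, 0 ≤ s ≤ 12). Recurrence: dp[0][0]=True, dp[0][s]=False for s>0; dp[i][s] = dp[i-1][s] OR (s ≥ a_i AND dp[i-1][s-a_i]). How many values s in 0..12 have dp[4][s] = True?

10

i\s   0   1   2   3   4   5   6   7   8   9  10  11  12
  0   T   F   F   F   F   F   F   F   F   F   F   F   F
  1   T   F   F   T   F   F   F   F   F   F   F   F   F
  2   T   F   F   T   F   F   T   F   F   F   F   F   F
  3   T   T   F   T   T   F   T   T   F   F   F   F   F
  4   T   T   T   T   T   T   T   T   T   T   F   F   F
  5   T   T   T   T   T   T   T   T   T   T   T   T   T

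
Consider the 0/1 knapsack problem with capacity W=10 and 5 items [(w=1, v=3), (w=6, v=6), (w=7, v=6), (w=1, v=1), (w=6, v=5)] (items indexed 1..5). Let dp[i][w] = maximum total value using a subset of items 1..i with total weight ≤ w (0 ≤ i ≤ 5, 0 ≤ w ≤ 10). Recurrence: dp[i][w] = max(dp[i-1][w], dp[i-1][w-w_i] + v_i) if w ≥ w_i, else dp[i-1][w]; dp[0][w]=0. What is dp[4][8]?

i\w   0   1   2   3   4   5   6   7   8   9  10
  0   0   0   0   0   0   0   0   0   0   0   0
  1   0   3   3   3   3   3   3   3   3   3   3
  2   0   3   3   3   3   3   6   9   9   9   9
  3   0   3   3   3   3   3   6   9   9   9   9
  4   0   3   4   4   4   4   6   9  10  10  10
  5   0   3   4   4   4   4   6   9  10  10  10

10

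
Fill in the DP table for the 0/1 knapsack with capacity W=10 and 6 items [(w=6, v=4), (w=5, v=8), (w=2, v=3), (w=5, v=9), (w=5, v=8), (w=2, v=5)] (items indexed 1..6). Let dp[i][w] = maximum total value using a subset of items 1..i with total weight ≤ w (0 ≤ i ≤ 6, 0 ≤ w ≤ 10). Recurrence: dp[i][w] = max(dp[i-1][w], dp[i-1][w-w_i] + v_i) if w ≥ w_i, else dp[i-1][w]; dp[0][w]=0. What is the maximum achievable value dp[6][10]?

17

i\w   0   1   2   3   4   5   6   7   8   9  10
  0   0   0   0   0   0   0   0   0   0   0   0
  1   0   0   0   0   0   0   4   4   4   4   4
  2   0   0   0   0   0   8   8   8   8   8   8
  3   0   0   3   3   3   8   8  11  11  11  11
  4   0   0   3   3   3   9   9  12  12  12  17
  5   0   0   3   3   3   9   9  12  12  12  17
  6   0   0   5   5   8   9   9  14  14  17  17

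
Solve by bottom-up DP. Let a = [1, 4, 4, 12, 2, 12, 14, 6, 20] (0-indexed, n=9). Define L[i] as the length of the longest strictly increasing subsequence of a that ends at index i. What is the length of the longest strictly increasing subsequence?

5

   i    0    1    2    3    4    5    6    7    8
a[i]    1    4    4   12    2   12   14    6   20
L[i]    1    2    2    3    2    3    4    3    5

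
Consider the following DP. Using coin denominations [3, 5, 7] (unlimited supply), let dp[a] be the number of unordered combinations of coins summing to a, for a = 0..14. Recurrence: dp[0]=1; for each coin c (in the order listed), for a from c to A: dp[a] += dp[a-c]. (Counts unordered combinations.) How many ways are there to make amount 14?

after  coin     0     1     2     3     4     5     6     7     8     9    10    11    12    13    14
          3     1     0     0     1     0     0     1     0     0     1     0     0     1     0     0
          5     1     0     0     1     0     1     1     0     1     1     1     1     1     1     1
          7     1     0     0     1     0     1     1     1     1     1     2     1     2     2     2

2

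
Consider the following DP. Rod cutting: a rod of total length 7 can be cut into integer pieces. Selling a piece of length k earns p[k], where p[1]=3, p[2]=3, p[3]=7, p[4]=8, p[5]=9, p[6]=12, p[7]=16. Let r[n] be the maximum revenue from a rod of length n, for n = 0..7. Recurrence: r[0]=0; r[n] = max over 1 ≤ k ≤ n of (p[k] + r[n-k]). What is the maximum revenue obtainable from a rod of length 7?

21

   n    0    1    2    3    4    5    6    7
r[n]    0    3    6    9   12   15   18   21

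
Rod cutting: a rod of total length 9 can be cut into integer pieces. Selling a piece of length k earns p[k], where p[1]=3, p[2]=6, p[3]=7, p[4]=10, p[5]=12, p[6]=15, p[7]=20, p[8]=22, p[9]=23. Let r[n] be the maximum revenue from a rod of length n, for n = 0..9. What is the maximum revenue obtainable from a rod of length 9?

27

   n    0    1    2    3    4    5    6    7    8    9
r[n]    0    3    6    9   12   15   18   21   24   27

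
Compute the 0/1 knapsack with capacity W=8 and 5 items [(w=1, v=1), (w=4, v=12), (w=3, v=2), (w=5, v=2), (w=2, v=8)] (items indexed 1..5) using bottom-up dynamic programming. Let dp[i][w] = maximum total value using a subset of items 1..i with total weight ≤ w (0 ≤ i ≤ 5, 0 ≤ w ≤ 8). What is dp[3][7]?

14

i\w   0   1   2   3   4   5   6   7   8
  0   0   0   0   0   0   0   0   0   0
  1   0   1   1   1   1   1   1   1   1
  2   0   1   1   1  12  13  13  13  13
  3   0   1   1   2  12  13  13  14  15
  4   0   1   1   2  12  13  13  14  15
  5   0   1   8   9  12  13  20  21  21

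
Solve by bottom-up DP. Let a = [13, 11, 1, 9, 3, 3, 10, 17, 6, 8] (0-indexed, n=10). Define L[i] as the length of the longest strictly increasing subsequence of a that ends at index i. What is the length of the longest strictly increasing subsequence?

4

   i    0    1    2    3    4    5    6    7    8    9
a[i]   13   11    1    9    3    3   10   17    6    8
L[i]    1    1    1    2    2    2    3    4    3    4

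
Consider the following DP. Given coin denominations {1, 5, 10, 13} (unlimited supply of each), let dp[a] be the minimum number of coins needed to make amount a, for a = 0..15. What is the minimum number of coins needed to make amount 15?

 a  0  1  2  3  4  5  6  7  8  9 10 11 12 13 14 15
dp  0  1  2  3  4  1  2  3  4  5  1  2  3  1  2  2

2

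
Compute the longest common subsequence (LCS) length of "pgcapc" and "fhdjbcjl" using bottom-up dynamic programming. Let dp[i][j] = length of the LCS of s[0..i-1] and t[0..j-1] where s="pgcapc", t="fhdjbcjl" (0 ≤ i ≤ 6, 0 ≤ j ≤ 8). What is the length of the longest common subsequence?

1

   ''  f  h  d  j  b  c  j  l
''  0  0  0  0  0  0  0  0  0
 p  0  0  0  0  0  0  0  0  0
 g  0  0  0  0  0  0  0  0  0
 c  0  0  0  0  0  0  1  1  1
 a  0  0  0  0  0  0  1  1  1
 p  0  0  0  0  0  0  1  1  1
 c  0  0  0  0  0  0  1  1  1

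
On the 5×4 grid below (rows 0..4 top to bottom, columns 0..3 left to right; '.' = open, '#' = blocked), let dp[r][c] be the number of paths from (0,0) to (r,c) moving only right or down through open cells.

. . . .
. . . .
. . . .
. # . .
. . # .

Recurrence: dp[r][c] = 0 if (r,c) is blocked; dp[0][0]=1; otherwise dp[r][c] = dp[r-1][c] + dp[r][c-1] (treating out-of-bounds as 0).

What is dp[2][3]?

r\c   0   1   2   3
  0   1   1   1   1
  1   1   2   3   4
  2   1   3   6  10
  3   1   0   6  16
  4   1   1   0  16

10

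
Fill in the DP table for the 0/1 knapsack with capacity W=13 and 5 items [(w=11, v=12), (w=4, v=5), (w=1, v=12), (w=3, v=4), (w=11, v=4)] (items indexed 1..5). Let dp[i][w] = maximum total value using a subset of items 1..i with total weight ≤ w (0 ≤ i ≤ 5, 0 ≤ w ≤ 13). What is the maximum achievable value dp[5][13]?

i\w   0   1   2   3   4   5   6   7   8   9  10  11  12  13
  0   0   0   0   0   0   0   0   0   0   0   0   0   0   0
  1   0   0   0   0   0   0   0   0   0   0   0  12  12  12
  2   0   0   0   0   5   5   5   5   5   5   5  12  12  12
  3   0  12  12  12  12  17  17  17  17  17  17  17  24  24
  4   0  12  12  12  16  17  17  17  21  21  21  21  24  24
  5   0  12  12  12  16  17  17  17  21  21  21  21  24  24

24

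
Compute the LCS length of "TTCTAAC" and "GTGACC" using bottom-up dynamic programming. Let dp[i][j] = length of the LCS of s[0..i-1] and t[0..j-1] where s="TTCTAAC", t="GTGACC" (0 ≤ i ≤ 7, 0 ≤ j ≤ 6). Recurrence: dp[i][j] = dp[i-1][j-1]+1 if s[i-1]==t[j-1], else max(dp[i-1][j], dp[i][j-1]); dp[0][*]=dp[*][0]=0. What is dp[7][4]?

2

   ''  G  T  G  A  C  C
''  0  0  0  0  0  0  0
 T  0  0  1  1  1  1  1
 T  0  0  1  1  1  1  1
 C  0  0  1  1  1  2  2
 T  0  0  1  1  1  2  2
 A  0  0  1  1  2  2  2
 A  0  0  1  1  2  2  2
 C  0  0  1  1  2  3  3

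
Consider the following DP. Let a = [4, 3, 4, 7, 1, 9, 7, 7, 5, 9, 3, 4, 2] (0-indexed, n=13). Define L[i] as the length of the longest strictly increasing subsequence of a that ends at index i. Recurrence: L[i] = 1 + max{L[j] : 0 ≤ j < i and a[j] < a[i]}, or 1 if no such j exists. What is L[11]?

   i    0    1    2    3    4    5    6    7    8    9   10   11   12
a[i]    4    3    4    7    1    9    7    7    5    9    3    4    2
L[i]    1    1    2    3    1    4    3    3    3    4    2    3    2

3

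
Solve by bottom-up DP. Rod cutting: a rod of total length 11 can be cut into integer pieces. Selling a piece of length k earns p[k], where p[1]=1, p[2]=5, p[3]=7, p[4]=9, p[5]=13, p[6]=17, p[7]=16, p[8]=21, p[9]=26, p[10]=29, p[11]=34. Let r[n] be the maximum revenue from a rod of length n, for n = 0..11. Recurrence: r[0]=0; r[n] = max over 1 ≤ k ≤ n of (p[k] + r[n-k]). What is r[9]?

26

   n    0    1    2    3    4    5    6    7    8    9   10   11
r[n]    0    1    5    7   10   13   17   18   22   26   29   34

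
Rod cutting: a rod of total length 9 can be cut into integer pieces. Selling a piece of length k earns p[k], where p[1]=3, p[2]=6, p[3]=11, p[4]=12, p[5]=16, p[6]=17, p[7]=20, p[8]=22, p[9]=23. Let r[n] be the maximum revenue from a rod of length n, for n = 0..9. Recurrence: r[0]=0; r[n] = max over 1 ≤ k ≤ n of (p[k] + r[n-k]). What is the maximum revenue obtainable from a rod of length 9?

33

   n    0    1    2    3    4    5    6    7    8    9
r[n]    0    3    6   11   14   17   22   25   28   33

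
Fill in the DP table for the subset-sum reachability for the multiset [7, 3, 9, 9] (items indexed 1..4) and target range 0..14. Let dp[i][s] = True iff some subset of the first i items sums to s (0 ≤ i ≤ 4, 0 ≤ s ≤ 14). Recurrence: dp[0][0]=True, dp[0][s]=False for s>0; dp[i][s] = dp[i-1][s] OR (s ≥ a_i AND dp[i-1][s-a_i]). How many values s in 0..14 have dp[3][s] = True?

6

i\s   0   1   2   3   4   5   6   7   8   9  10  11  12  13  14
  0   T   F   F   F   F   F   F   F   F   F   F   F   F   F   F
  1   T   F   F   F   F   F   F   T   F   F   F   F   F   F   F
  2   T   F   F   T   F   F   F   T   F   F   T   F   F   F   F
  3   T   F   F   T   F   F   F   T   F   T   T   F   T   F   F
  4   T   F   F   T   F   F   F   T   F   T   T   F   T   F   F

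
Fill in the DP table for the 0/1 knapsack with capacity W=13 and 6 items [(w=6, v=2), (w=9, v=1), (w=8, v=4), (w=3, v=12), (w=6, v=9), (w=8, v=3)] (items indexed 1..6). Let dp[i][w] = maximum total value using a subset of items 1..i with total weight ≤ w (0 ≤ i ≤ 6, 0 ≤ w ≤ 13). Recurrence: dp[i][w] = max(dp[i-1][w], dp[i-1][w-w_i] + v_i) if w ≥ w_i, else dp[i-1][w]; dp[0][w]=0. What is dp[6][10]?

i\w   0   1   2   3   4   5   6   7   8   9  10  11  12  13
  0   0   0   0   0   0   0   0   0   0   0   0   0   0   0
  1   0   0   0   0   0   0   2   2   2   2   2   2   2   2
  2   0   0   0   0   0   0   2   2   2   2   2   2   2   2
  3   0   0   0   0   0   0   2   2   4   4   4   4   4   4
  4   0   0   0  12  12  12  12  12  12  14  14  16  16  16
  5   0   0   0  12  12  12  12  12  12  21  21  21  21  21
  6   0   0   0  12  12  12  12  12  12  21  21  21  21  21

21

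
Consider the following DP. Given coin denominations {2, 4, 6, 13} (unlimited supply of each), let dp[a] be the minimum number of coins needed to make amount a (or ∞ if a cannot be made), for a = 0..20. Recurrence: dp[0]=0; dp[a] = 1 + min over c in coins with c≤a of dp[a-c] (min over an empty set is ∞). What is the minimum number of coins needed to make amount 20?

 a  0  1  2  3  4  5  6  7  8  9 10 11 12 13 14 15 16 17 18 19 20
dp  0  -  1  -  1  -  1  -  2  -  2  -  2  1  3  2  3  2  3  2  4
(- denotes ∞ / unreachable)

4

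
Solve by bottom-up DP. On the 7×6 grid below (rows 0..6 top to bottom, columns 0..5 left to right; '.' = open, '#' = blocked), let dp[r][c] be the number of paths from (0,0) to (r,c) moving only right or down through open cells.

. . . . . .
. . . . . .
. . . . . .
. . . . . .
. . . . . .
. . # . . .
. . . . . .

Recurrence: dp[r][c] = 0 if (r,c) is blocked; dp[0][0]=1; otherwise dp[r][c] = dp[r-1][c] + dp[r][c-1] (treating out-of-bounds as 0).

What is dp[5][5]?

r\c   0   1   2   3   4   5
  0   1   1   1   1   1   1
  1   1   2   3   4   5   6
  2   1   3   6  10  15  21
  3   1   4  10  20  35  56
  4   1   5  15  35  70 126
  5   1   6   0  35 105 231
  6   1   7   7  42 147 378

231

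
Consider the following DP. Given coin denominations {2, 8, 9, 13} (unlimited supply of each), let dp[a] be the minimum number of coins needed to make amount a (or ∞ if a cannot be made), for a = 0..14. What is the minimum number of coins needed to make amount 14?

4

 a  0  1  2  3  4  5  6  7  8  9 10 11 12 13 14
dp  0  -  1  -  2  -  3  -  1  1  2  2  3  1  4
(- denotes ∞ / unreachable)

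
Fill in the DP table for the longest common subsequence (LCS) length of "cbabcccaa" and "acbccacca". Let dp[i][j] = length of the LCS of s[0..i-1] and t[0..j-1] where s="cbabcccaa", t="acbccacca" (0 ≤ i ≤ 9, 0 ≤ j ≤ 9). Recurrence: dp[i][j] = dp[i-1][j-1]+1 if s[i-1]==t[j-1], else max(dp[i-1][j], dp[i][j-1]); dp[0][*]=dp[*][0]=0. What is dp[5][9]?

   ''  a  c  b  c  c  a  c  c  a
''  0  0  0  0  0  0  0  0  0  0
 c  0  0  1  1  1  1  1  1  1  1
 b  0  0  1  2  2  2  2  2  2  2
 a  0  1  1  2  2  2  3  3  3  3
 b  0  1  1  2  2  2  3  3  3  3
 c  0  1  2  2  3  3  3  4  4  4
 c  0  1  2  2  3  4  4  4  5  5
 c  0  1  2  2  3  4  4  5  5  5
 a  0  1  2  2  3  4  5  5  5  6
 a  0  1  2  2  3  4  5  5  5  6

4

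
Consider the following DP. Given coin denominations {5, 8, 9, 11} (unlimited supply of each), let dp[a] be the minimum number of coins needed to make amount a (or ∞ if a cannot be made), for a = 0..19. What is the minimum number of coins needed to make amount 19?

2

 a  0  1  2  3  4  5  6  7  8  9 10 11 12 13 14 15 16 17 18 19
dp  0  -  -  -  -  1  -  -  1  1  2  1  -  2  2  3  2  2  2  2
(- denotes ∞ / unreachable)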